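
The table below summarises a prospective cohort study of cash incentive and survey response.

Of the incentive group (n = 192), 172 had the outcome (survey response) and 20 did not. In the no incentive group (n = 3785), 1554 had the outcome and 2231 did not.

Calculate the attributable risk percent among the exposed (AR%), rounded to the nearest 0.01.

54.17

From the description: a = 172, b = 20, c = 1554, d = 2231.
Risk in exposed = 172/192 = 0.89583; risk in unexposed = 1554/3785 = 0.41057.
RR = 0.89583/0.41057 = 2.18194
AR% = (RR − 1)/RR × 100 = (2.18194 − 1)/2.18194 × 100 = 54.1691%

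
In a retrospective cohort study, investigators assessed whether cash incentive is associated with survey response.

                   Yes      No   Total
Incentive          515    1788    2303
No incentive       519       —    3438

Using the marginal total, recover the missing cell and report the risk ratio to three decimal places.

1.481

The missing cell is in the unexposed row: 3438 − 519 = 2919.
So a = 515, b = 1788, c = 519, d = 2919.
RR = [a/(a+b)] / [c/(c+d)] = (515/2303) / (519/3438) = 0.22362/0.15096 = 1.48133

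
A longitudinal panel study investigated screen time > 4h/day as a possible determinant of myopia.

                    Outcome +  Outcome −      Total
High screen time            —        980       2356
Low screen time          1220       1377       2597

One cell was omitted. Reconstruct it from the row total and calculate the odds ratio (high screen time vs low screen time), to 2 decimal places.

1.58

The missing cell is in the exposed row: 2356 − 980 = 1376.
So a = 1376, b = 980, c = 1220, d = 1377.
OR = (a·d)/(b·c) = (1376 × 1377) / (980 × 1220) = 1894752 / 1195600 = 1.58477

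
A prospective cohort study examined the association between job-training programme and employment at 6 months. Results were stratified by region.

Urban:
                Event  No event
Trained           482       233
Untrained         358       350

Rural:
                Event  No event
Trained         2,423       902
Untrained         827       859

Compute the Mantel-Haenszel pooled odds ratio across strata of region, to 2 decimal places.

OR_MH = Σ(aᵢdᵢ/nᵢ) / Σ(bᵢcᵢ/nᵢ), where nᵢ is the stratum total.
Stratum 1 (Urban): n = 1423; a·d/n = 482·350/1423 = 118.5524; b·c/n = 233·358/1423 = 58.6184
Stratum 2 (Rural): n = 5011; a·d/n = 2423·859/5011 = 415.3576; b·c/n = 902·827/5011 = 148.8633
OR_MH = (118.5524 + 415.3576) / (58.6184 + 148.8633) = 533.9100 / 207.4817 = 2.57329

2.57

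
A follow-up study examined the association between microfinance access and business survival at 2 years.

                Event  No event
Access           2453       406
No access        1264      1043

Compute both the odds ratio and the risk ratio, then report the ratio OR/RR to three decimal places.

3.184

Cells: a = 2453, b = 406, c = 1264, d = 1043.
OR = (2453·1043)/(406·1264) = 2558479/513184 = 4.98550
Risk in exposed = 2453/2859 = 0.85799; risk in unexposed = 1264/2307 = 0.54790; RR = 1.56597
OR/RR = 4.98550 / 1.56597 = 3.18365
The outcome is not rare, so the OR lies further from 1 than the RR.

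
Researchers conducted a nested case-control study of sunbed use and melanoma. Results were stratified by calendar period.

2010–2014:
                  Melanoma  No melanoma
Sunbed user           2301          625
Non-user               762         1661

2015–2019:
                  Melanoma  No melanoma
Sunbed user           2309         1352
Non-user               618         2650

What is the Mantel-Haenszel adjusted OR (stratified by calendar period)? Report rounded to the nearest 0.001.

OR_MH = Σ(aᵢdᵢ/nᵢ) / Σ(bᵢcᵢ/nᵢ), where nᵢ is the stratum total.
Stratum 1 (2010–2014): n = 5349; a·d/n = 2301·1661/5349 = 714.5188; b·c/n = 625·762/5349 = 89.0353
Stratum 2 (2015–2019): n = 6929; a·d/n = 2309·2650/6929 = 883.0784; b·c/n = 1352·618/6929 = 120.5854
OR_MH = (714.5188 + 883.0784) / (89.0353 + 120.5854) = 1597.5972 / 209.6207 = 7.62137

7.621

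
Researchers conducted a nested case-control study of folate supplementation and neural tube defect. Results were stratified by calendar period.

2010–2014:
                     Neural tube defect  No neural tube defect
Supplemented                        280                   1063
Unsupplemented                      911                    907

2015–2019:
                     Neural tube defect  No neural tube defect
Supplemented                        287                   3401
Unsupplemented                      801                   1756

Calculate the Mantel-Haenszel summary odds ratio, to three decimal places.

OR_MH = Σ(aᵢdᵢ/nᵢ) / Σ(bᵢcᵢ/nᵢ), where nᵢ is the stratum total.
Stratum 1 (2010–2014): n = 3161; a·d/n = 280·907/3161 = 80.3417; b·c/n = 1063·911/3161 = 306.3565
Stratum 2 (2015–2019): n = 6245; a·d/n = 287·1756/6245 = 80.7001; b·c/n = 3401·801/6245 = 436.2211
OR_MH = (80.3417 + 80.7001) / (306.3565 + 436.2211) = 161.0417 / 742.5777 = 0.21687

0.217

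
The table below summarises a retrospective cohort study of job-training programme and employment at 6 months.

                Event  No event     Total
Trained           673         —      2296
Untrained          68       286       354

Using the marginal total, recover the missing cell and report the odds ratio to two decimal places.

The missing cell is in the exposed row: 2296 − 673 = 1623.
So a = 673, b = 1623, c = 68, d = 286.
OR = (a·d)/(b·c) = (673 × 286) / (1623 × 68) = 192478 / 110364 = 1.74403

1.74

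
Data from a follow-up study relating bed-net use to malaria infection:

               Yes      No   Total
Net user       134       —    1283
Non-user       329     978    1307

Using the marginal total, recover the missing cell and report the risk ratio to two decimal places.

The missing cell is in the exposed row: 1283 − 134 = 1149.
So a = 134, b = 1149, c = 329, d = 978.
RR = [a/(a+b)] / [c/(c+d)] = (134/1283) / (329/1307) = 0.10444/0.25172 = 0.41491

0.41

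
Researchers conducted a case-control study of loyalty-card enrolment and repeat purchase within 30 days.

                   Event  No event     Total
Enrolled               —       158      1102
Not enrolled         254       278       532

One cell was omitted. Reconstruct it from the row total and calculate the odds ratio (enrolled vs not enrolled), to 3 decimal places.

The missing cell is in the exposed row: 1102 − 158 = 944.
So a = 944, b = 158, c = 254, d = 278.
OR = (a·d)/(b·c) = (944 × 278) / (158 × 254) = 262432 / 40132 = 6.53922

6.539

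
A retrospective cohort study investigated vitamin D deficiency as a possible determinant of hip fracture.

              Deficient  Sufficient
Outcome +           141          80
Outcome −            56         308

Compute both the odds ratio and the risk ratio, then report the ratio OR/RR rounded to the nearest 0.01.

2.79

Reading the table with exposure as columns: a = 141 (Deficient, case), b = 56 (Deficient, non-case), c = 80 (Sufficient, case), d = 308.
OR = (141·308)/(56·80) = 43428/4480 = 9.69375
Risk in exposed = 141/197 = 0.71574; risk in unexposed = 80/388 = 0.20619; RR = 3.47132
OR/RR = 9.69375 / 3.47132 = 2.79253
The outcome is not rare, so the OR lies further from 1 than the RR.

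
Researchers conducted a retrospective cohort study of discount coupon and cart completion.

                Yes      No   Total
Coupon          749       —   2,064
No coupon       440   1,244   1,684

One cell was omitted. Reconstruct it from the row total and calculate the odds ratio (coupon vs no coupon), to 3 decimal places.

The missing cell is in the exposed row: 2064 − 749 = 1315.
So a = 749, b = 1315, c = 440, d = 1244.
OR = (a·d)/(b·c) = (749 × 1244) / (1315 × 440) = 931756 / 578600 = 1.61036

1.610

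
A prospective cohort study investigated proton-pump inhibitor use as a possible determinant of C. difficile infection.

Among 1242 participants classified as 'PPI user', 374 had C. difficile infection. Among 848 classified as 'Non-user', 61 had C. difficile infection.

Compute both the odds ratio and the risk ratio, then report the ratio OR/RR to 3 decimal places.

1.328

From the description: a = 374, b = 868, c = 61, d = 787.
OR = (374·787)/(868·61) = 294338/52948 = 5.55900
Risk in exposed = 374/1242 = 0.30113; risk in unexposed = 61/848 = 0.07193; RR = 4.18616
OR/RR = 5.55900 / 4.18616 = 1.32795
The outcome is not rare, so the OR lies further from 1 than the RR.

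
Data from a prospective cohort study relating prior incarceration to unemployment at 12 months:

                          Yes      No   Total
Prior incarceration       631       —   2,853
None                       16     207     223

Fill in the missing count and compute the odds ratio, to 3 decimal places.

The missing cell is in the exposed row: 2853 − 631 = 2222.
So a = 631, b = 2222, c = 16, d = 207.
OR = (a·d)/(b·c) = (631 × 207) / (2222 × 16) = 130617 / 35552 = 3.67397

3.674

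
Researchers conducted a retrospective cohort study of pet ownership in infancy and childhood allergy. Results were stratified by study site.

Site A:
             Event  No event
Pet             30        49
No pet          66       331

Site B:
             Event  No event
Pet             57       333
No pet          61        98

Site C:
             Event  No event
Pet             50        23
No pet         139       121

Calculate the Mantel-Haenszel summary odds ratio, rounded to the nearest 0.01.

OR_MH = Σ(aᵢdᵢ/nᵢ) / Σ(bᵢcᵢ/nᵢ), where nᵢ is the stratum total.
Stratum 1 (Site A): n = 476; a·d/n = 30·331/476 = 20.8613; b·c/n = 49·66/476 = 6.7941
Stratum 2 (Site B): n = 549; a·d/n = 57·98/549 = 10.1749; b·c/n = 333·61/549 = 37.0000
Stratum 3 (Site C): n = 333; a·d/n = 50·121/333 = 18.1682; b·c/n = 23·139/333 = 9.6006
OR_MH = (20.8613 + 10.1749 + 18.1682) / (6.7941 + 37.0000 + 9.6006) = 49.2044 / 53.3947 = 0.92152

0.92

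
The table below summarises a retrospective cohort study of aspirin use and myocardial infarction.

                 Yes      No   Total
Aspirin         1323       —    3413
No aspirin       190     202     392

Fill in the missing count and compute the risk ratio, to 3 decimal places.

0.800

The missing cell is in the exposed row: 3413 − 1323 = 2090.
So a = 1323, b = 2090, c = 190, d = 202.
RR = [a/(a+b)] / [c/(c+d)] = (1323/3413) / (190/392) = 0.38764/0.48469 = 0.79975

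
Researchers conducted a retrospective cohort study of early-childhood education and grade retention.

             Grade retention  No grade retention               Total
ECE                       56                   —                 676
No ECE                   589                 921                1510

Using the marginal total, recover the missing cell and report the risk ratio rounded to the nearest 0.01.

0.21

The missing cell is in the exposed row: 676 − 56 = 620.
So a = 56, b = 620, c = 589, d = 921.
RR = [a/(a+b)] / [c/(c+d)] = (56/676) / (589/1510) = 0.08284/0.39007 = 0.21237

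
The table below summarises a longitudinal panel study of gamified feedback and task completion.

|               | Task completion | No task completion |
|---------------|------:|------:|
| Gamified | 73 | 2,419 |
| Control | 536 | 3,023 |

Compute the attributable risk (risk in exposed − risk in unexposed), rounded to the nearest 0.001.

-0.121

Cells: a = 73, b = 2419, c = 536, d = 3023.
Risk in exposed = 73/2492 = 0.029294; risk in unexposed = 536/3559 = 0.150604.
Risk difference = 0.029294 − 0.150604 = -0.121310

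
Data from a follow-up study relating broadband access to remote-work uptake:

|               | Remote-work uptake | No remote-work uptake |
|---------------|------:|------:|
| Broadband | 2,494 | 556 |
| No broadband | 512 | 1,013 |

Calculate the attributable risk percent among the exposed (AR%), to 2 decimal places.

58.94

Cells: a = 2494, b = 556, c = 512, d = 1013.
Risk in exposed = 2494/3050 = 0.81770; risk in unexposed = 512/1525 = 0.33574.
RR = 0.81770/0.33574 = 2.43555
AR% = (RR − 1)/RR × 100 = (2.43555 − 1)/2.43555 × 100 = 58.9415%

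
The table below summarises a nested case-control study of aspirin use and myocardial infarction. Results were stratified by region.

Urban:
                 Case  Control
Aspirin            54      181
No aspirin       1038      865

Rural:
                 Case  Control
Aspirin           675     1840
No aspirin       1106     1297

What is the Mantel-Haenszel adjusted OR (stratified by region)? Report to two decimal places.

0.40

OR_MH = Σ(aᵢdᵢ/nᵢ) / Σ(bᵢcᵢ/nᵢ), where nᵢ is the stratum total.
Stratum 1 (Urban): n = 2138; a·d/n = 54·865/2138 = 21.8475; b·c/n = 181·1038/2138 = 87.8756
Stratum 2 (Rural): n = 4918; a·d/n = 675·1297/4918 = 178.0144; b·c/n = 1840·1106/4918 = 413.7942
OR_MH = (21.8475 + 178.0144) / (87.8756 + 413.7942) = 199.8620 / 501.6698 = 0.39839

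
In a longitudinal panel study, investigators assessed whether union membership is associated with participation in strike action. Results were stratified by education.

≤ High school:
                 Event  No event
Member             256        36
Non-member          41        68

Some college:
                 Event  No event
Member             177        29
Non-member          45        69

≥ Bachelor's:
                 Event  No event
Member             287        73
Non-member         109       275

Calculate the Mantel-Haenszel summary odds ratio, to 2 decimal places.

OR_MH = Σ(aᵢdᵢ/nᵢ) / Σ(bᵢcᵢ/nᵢ), where nᵢ is the stratum total.
Stratum 1 (≤ High school): n = 401; a·d/n = 256·68/401 = 43.4115; b·c/n = 36·41/401 = 3.6808
Stratum 2 (Some college): n = 320; a·d/n = 177·69/320 = 38.1656; b·c/n = 29·45/320 = 4.0781
Stratum 3 (≥ Bachelor's): n = 744; a·d/n = 287·275/744 = 106.0820; b·c/n = 73·109/744 = 10.6949
OR_MH = (43.4115 + 38.1656 + 106.0820) / (3.6808 + 4.0781 + 10.6949) = 187.6591 / 18.4538 = 10.16912

10.17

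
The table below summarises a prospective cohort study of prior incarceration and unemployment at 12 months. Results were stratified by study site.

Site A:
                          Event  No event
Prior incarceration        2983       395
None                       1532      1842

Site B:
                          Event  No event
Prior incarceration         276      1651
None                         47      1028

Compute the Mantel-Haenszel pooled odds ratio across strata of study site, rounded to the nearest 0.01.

OR_MH = Σ(aᵢdᵢ/nᵢ) / Σ(bᵢcᵢ/nᵢ), where nᵢ is the stratum total.
Stratum 1 (Site A): n = 6752; a·d/n = 2983·1842/6752 = 813.7864; b·c/n = 395·1532/6752 = 89.6238
Stratum 2 (Site B): n = 3002; a·d/n = 276·1028/3002 = 94.5130; b·c/n = 1651·47/3002 = 25.8484
OR_MH = (813.7864 + 94.5130) / (89.6238 + 25.8484) = 908.2994 / 115.4722 = 7.86595

7.87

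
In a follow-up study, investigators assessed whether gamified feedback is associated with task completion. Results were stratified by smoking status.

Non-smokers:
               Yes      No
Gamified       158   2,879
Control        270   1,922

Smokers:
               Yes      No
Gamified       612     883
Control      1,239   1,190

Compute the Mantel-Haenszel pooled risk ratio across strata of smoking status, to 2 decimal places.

RR_MH = Σ(aᵢ·n₀ᵢ/nᵢ) / Σ(cᵢ·n₁ᵢ/nᵢ), with n₁ᵢ = aᵢ+bᵢ (exposed), n₀ᵢ = cᵢ+dᵢ (unexposed), nᵢ = n₁ᵢ+n₀ᵢ.
Stratum 1 (Non-smokers): n₁ = 3037, n₀ = 2192, n = 5229; a·n₀/n = 158·2192/5229 = 66.2337; c·n₁/n = 270·3037/5229 = 156.8158
Stratum 2 (Smokers): n₁ = 1495, n₀ = 2429, n = 3924; a·n₀/n = 612·2429/3924 = 378.8349; c·n₁/n = 1239·1495/3924 = 472.0451
RR_MH = (66.2337 + 378.8349) / (156.8158 + 472.0451) = 445.0686 / 628.8609 = 0.70774

0.71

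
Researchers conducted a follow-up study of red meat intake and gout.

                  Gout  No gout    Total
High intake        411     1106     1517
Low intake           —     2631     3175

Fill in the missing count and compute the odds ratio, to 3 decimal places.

The missing cell is in the unexposed row: 3175 − 2631 = 544.
So a = 411, b = 1106, c = 544, d = 2631.
OR = (a·d)/(b·c) = (411 × 2631) / (1106 × 544) = 1081341 / 601664 = 1.79725

1.797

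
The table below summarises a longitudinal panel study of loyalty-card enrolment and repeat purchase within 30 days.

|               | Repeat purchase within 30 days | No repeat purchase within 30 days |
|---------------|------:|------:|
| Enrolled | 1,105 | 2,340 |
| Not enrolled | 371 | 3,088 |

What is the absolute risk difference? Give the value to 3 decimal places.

Cells: a = 1105, b = 2340, c = 371, d = 3088.
Risk in exposed = 1105/3445 = 0.320755; risk in unexposed = 371/3459 = 0.107256.
Risk difference = 0.320755 − 0.107256 = 0.213498

0.213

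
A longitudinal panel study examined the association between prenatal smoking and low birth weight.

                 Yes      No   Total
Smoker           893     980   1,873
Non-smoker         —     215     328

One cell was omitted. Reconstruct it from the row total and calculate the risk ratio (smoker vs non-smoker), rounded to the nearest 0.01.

The missing cell is in the unexposed row: 328 − 215 = 113.
So a = 893, b = 980, c = 113, d = 215.
RR = [a/(a+b)] / [c/(c+d)] = (893/1873) / (113/328) = 0.47678/0.34451 = 1.38391

1.38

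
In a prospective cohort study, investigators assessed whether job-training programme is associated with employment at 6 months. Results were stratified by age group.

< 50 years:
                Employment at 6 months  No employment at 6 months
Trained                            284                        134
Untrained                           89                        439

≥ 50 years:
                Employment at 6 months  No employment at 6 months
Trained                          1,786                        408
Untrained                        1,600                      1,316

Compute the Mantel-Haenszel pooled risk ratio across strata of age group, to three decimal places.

1.622

RR_MH = Σ(aᵢ·n₀ᵢ/nᵢ) / Σ(cᵢ·n₁ᵢ/nᵢ), with n₁ᵢ = aᵢ+bᵢ (exposed), n₀ᵢ = cᵢ+dᵢ (unexposed), nᵢ = n₁ᵢ+n₀ᵢ.
Stratum 1 (< 50 years): n₁ = 418, n₀ = 528, n = 946; a·n₀/n = 284·528/946 = 158.5116; c·n₁/n = 89·418/946 = 39.3256
Stratum 2 (≥ 50 years): n₁ = 2194, n₀ = 2916, n = 5110; a·n₀/n = 1786·2916/5110 = 1019.1734; c·n₁/n = 1600·2194/5110 = 686.9667
RR_MH = (158.5116 + 1019.1734) / (39.3256 + 686.9667) = 1177.6850 / 726.2923 = 1.62150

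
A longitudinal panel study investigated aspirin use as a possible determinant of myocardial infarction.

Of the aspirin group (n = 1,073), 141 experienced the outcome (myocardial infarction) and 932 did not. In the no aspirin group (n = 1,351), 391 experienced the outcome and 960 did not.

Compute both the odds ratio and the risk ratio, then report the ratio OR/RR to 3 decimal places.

0.818

From the description: a = 141, b = 932, c = 391, d = 960.
OR = (141·960)/(932·391) = 135360/364412 = 0.37145
Risk in exposed = 141/1073 = 0.13141; risk in unexposed = 391/1351 = 0.28942; RR = 0.45404
OR/RR = 0.37145 / 0.45404 = 0.81809
The outcome is not rare, so the OR lies further from 1 than the RR.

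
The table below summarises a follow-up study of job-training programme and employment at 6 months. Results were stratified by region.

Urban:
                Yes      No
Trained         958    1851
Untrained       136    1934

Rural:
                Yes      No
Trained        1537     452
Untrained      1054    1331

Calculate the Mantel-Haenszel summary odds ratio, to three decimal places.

OR_MH = Σ(aᵢdᵢ/nᵢ) / Σ(bᵢcᵢ/nᵢ), where nᵢ is the stratum total.
Stratum 1 (Urban): n = 4879; a·d/n = 958·1934/4879 = 379.7442; b·c/n = 1851·136/4879 = 51.5958
Stratum 2 (Rural): n = 4374; a·d/n = 1537·1331/4374 = 467.7062; b·c/n = 452·1054/4374 = 108.9182
OR_MH = (379.7442 + 467.7062) / (51.5958 + 108.9182) = 847.4504 / 160.5140 = 5.27961

5.280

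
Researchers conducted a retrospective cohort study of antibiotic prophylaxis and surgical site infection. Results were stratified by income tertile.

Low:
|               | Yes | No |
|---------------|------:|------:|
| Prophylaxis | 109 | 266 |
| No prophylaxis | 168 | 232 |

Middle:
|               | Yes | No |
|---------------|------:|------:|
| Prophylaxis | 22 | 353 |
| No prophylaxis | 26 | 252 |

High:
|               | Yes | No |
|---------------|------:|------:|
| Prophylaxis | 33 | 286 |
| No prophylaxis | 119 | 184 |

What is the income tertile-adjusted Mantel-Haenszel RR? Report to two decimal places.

RR_MH = Σ(aᵢ·n₀ᵢ/nᵢ) / Σ(cᵢ·n₁ᵢ/nᵢ), with n₁ᵢ = aᵢ+bᵢ (exposed), n₀ᵢ = cᵢ+dᵢ (unexposed), nᵢ = n₁ᵢ+n₀ᵢ.
Stratum 1 (Low): n₁ = 375, n₀ = 400, n = 775; a·n₀/n = 109·400/775 = 56.2581; c·n₁/n = 168·375/775 = 81.2903
Stratum 2 (Middle): n₁ = 375, n₀ = 278, n = 653; a·n₀/n = 22·278/653 = 9.3660; c·n₁/n = 26·375/653 = 14.9311
Stratum 3 (High): n₁ = 319, n₀ = 303, n = 622; a·n₀/n = 33·303/622 = 16.0756; c·n₁/n = 119·319/622 = 61.0305
RR_MH = (56.2581 + 9.3660 + 16.0756) / (81.2903 + 14.9311 + 61.0305) = 81.6996 / 157.2520 = 0.51955

0.52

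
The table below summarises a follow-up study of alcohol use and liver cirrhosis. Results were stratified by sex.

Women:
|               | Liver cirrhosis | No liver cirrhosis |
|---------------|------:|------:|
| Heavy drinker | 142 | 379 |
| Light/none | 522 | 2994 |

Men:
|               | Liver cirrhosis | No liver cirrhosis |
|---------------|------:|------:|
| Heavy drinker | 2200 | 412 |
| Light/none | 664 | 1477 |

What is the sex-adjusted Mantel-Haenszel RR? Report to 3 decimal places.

2.579

RR_MH = Σ(aᵢ·n₀ᵢ/nᵢ) / Σ(cᵢ·n₁ᵢ/nᵢ), with n₁ᵢ = aᵢ+bᵢ (exposed), n₀ᵢ = cᵢ+dᵢ (unexposed), nᵢ = n₁ᵢ+n₀ᵢ.
Stratum 1 (Women): n₁ = 521, n₀ = 3516, n = 4037; a·n₀/n = 142·3516/4037 = 123.6740; c·n₁/n = 522·521/4037 = 67.3674
Stratum 2 (Men): n₁ = 2612, n₀ = 2141, n = 4753; a·n₀/n = 2200·2141/4753 = 990.9952; c·n₁/n = 664·2612/4753 = 364.8996
RR_MH = (123.6740 + 990.9952) / (67.3674 + 364.8996) = 1114.6692 / 432.2670 = 2.57866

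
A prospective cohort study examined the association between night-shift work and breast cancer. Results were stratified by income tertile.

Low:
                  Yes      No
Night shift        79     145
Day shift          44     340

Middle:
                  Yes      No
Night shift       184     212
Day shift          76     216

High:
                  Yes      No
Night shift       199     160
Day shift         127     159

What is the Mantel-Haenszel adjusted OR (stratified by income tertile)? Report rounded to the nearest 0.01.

OR_MH = Σ(aᵢdᵢ/nᵢ) / Σ(bᵢcᵢ/nᵢ), where nᵢ is the stratum total.
Stratum 1 (Low): n = 608; a·d/n = 79·340/608 = 44.1776; b·c/n = 145·44/608 = 10.4934
Stratum 2 (Middle): n = 688; a·d/n = 184·216/688 = 57.7674; b·c/n = 212·76/688 = 23.4186
Stratum 3 (High): n = 645; a·d/n = 199·159/645 = 49.0558; b·c/n = 160·127/645 = 31.5039
OR_MH = (44.1776 + 57.7674 + 49.0558) / (10.4934 + 23.4186 + 31.5039) = 151.0009 / 65.4159 = 2.30832

2.31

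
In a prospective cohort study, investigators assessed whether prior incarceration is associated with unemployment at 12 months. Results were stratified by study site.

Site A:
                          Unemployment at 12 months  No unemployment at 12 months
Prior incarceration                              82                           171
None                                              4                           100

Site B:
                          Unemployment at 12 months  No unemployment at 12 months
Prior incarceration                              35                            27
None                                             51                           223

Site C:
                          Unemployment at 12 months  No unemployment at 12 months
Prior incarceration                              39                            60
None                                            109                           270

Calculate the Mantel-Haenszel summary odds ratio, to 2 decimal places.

OR_MH = Σ(aᵢdᵢ/nᵢ) / Σ(bᵢcᵢ/nᵢ), where nᵢ is the stratum total.
Stratum 1 (Site A): n = 357; a·d/n = 82·100/357 = 22.9692; b·c/n = 171·4/357 = 1.9160
Stratum 2 (Site B): n = 336; a·d/n = 35·223/336 = 23.2292; b·c/n = 27·51/336 = 4.0982
Stratum 3 (Site C): n = 478; a·d/n = 39·270/478 = 22.0293; b·c/n = 60·109/478 = 13.6820
OR_MH = (22.9692 + 23.2292 + 22.0293) / (1.9160 + 4.0982 + 13.6820) = 68.2276 / 19.6962 = 3.46400

3.46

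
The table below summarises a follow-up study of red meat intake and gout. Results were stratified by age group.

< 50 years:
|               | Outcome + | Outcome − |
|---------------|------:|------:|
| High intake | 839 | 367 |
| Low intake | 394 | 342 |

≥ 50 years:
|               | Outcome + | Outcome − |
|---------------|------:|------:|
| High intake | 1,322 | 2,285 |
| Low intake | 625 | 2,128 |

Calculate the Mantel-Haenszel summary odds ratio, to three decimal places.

1.973

OR_MH = Σ(aᵢdᵢ/nᵢ) / Σ(bᵢcᵢ/nᵢ), where nᵢ is the stratum total.
Stratum 1 (< 50 years): n = 1942; a·d/n = 839·342/1942 = 147.7539; b·c/n = 367·394/1942 = 74.4583
Stratum 2 (≥ 50 years): n = 6360; a·d/n = 1322·2128/6360 = 442.3296; b·c/n = 2285·625/6360 = 224.5480
OR_MH = (147.7539 + 442.3296) / (74.4583 + 224.5480) = 590.0834 / 299.0062 = 1.97348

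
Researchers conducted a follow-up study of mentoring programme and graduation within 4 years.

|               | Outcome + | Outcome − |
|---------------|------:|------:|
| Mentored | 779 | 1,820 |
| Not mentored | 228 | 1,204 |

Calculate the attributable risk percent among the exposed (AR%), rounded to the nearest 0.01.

46.88

Cells: a = 779, b = 1820, c = 228, d = 1204.
Risk in exposed = 779/2599 = 0.29973; risk in unexposed = 228/1432 = 0.15922.
RR = 0.29973/0.15922 = 1.88252
AR% = (RR − 1)/RR × 100 = (1.88252 − 1)/1.88252 × 100 = 46.8797%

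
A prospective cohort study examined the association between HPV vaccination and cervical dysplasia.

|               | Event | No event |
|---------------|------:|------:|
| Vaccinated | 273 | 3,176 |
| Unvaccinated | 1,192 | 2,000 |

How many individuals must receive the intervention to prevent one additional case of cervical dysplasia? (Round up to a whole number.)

4

Risk in treated group = 273/3449 = 0.07915; risk in control = 1192/3192 = 0.37343.
Absolute risk reduction = 0.37343 − 0.07915 = 0.29428
NNT = 1 / ARR = 1 / 0.29428 = 3.398 → round up → 4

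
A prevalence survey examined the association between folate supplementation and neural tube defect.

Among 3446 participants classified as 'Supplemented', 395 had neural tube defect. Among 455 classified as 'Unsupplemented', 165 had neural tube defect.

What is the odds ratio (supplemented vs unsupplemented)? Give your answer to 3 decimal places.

0.228

From the description: a = 395, b = 3051, c = 165, d = 290.
OR = (a·d)/(b·c) = (395 × 290) / (3051 × 165) = 114550 / 503415 = 0.22755
Exposure is associated with lower odds of neural tube defect (OR = 0.23 < 1).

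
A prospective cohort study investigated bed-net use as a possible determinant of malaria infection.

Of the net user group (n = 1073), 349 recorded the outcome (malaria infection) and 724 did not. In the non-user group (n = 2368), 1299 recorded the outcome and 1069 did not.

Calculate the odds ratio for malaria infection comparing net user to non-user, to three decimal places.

0.397

From the description: a = 349, b = 724, c = 1299, d = 1069.
OR = (a·d)/(b·c) = (349 × 1069) / (724 × 1299) = 373081 / 940476 = 0.39669
Exposure is associated with lower odds of malaria infection (OR = 0.40 < 1).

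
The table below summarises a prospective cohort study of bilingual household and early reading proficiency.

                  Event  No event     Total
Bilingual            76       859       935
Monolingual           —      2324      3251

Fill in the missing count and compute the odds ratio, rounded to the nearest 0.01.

The missing cell is in the unexposed row: 3251 − 2324 = 927.
So a = 76, b = 859, c = 927, d = 2324.
OR = (a·d)/(b·c) = (76 × 2324) / (859 × 927) = 176624 / 796293 = 0.22181

0.22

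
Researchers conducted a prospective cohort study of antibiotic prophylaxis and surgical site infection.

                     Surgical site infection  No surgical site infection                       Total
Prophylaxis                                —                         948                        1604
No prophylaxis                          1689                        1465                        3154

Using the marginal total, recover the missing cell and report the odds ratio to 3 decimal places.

The missing cell is in the exposed row: 1604 − 948 = 656.
So a = 656, b = 948, c = 1689, d = 1465.
OR = (a·d)/(b·c) = (656 × 1465) / (948 × 1689) = 961040 / 1601172 = 0.60021

0.600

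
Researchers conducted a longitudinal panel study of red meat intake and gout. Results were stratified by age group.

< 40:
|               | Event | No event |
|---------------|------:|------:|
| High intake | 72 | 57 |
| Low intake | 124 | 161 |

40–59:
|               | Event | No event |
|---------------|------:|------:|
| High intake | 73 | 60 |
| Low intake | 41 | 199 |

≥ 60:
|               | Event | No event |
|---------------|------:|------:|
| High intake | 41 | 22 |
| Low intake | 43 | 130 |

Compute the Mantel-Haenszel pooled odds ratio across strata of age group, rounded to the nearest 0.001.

3.235

OR_MH = Σ(aᵢdᵢ/nᵢ) / Σ(bᵢcᵢ/nᵢ), where nᵢ is the stratum total.
Stratum 1 (< 40): n = 414; a·d/n = 72·161/414 = 28.0000; b·c/n = 57·124/414 = 17.0725
Stratum 2 (40–59): n = 373; a·d/n = 73·199/373 = 38.9464; b·c/n = 60·41/373 = 6.5952
Stratum 3 (≥ 60): n = 236; a·d/n = 41·130/236 = 22.5847; b·c/n = 22·43/236 = 4.0085
OR_MH = (28.0000 + 38.9464 + 22.5847) / (17.0725 + 6.5952 + 4.0085) = 89.5311 / 27.6761 = 3.23496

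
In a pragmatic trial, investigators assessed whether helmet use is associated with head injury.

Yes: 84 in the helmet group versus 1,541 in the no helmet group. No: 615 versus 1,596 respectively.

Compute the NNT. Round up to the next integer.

Risk in treated group = 84/699 = 0.12017; risk in control = 1541/3137 = 0.49123.
Absolute risk reduction = 0.49123 − 0.12017 = 0.37106
NNT = 1 / ARR = 1 / 0.37106 = 2.695 → round up → 3

3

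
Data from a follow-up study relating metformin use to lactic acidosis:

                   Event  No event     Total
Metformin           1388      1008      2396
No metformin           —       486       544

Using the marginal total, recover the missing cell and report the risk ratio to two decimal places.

The missing cell is in the unexposed row: 544 − 486 = 58.
So a = 1388, b = 1008, c = 58, d = 486.
RR = [a/(a+b)] / [c/(c+d)] = (1388/2396) / (58/544) = 0.57930/0.10662 = 5.43342

5.43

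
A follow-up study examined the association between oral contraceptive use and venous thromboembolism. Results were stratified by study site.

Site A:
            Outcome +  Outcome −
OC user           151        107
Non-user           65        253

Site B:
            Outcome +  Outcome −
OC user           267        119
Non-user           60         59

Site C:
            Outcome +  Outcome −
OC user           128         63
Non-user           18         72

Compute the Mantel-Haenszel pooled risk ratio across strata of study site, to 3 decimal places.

2.147

RR_MH = Σ(aᵢ·n₀ᵢ/nᵢ) / Σ(cᵢ·n₁ᵢ/nᵢ), with n₁ᵢ = aᵢ+bᵢ (exposed), n₀ᵢ = cᵢ+dᵢ (unexposed), nᵢ = n₁ᵢ+n₀ᵢ.
Stratum 1 (Site A): n₁ = 258, n₀ = 318, n = 576; a·n₀/n = 151·318/576 = 83.3646; c·n₁/n = 65·258/576 = 29.1146
Stratum 2 (Site B): n₁ = 386, n₀ = 119, n = 505; a·n₀/n = 267·119/505 = 62.9168; c·n₁/n = 60·386/505 = 45.8614
Stratum 3 (Site C): n₁ = 191, n₀ = 90, n = 281; a·n₀/n = 128·90/281 = 40.9964; c·n₁/n = 18·191/281 = 12.2349
RR_MH = (83.3646 + 62.9168 + 40.9964) / (29.1146 + 45.8614 + 12.2349) = 187.2779 / 87.2108 = 2.14741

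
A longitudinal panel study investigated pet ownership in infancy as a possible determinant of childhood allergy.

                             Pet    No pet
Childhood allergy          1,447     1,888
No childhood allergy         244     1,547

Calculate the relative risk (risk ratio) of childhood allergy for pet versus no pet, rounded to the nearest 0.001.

1.557

Reading the table with exposure as columns: a = 1447 (Pet, case), b = 244 (Pet, non-case), c = 1888 (No pet, case), d = 1547.
Risk in exposed = 1447/1691 = 0.85571; risk in unexposed = 1888/3435 = 0.54964.
RR = 0.85571 / 0.54964 = 1.55686
The risk among the exposed is 1.56 times that among the unexposed.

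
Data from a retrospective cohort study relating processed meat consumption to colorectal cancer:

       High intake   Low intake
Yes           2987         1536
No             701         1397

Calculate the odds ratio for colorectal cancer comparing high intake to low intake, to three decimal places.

Reading the table with exposure as columns: a = 2987 (High intake, case), b = 701 (High intake, non-case), c = 1536 (Low intake, case), d = 1397.
OR = (a·d)/(b·c) = (2987 × 1397) / (701 × 1536) = 4172839 / 1076736 = 3.87545
The odds of colorectal cancer are about 3.88 times as high in the high intake group.

3.875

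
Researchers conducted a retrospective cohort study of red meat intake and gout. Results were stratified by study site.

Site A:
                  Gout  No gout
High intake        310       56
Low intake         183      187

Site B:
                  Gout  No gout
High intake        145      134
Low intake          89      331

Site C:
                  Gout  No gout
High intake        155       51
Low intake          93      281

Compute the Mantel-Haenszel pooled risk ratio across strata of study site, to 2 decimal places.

RR_MH = Σ(aᵢ·n₀ᵢ/nᵢ) / Σ(cᵢ·n₁ᵢ/nᵢ), with n₁ᵢ = aᵢ+bᵢ (exposed), n₀ᵢ = cᵢ+dᵢ (unexposed), nᵢ = n₁ᵢ+n₀ᵢ.
Stratum 1 (Site A): n₁ = 366, n₀ = 370, n = 736; a·n₀/n = 310·370/736 = 155.8424; c·n₁/n = 183·366/736 = 91.0027
Stratum 2 (Site B): n₁ = 279, n₀ = 420, n = 699; a·n₀/n = 145·420/699 = 87.1245; c·n₁/n = 89·279/699 = 35.5236
Stratum 3 (Site C): n₁ = 206, n₀ = 374, n = 580; a·n₀/n = 155·374/580 = 99.9483; c·n₁/n = 93·206/580 = 33.0310
RR_MH = (155.8424 + 87.1245 + 99.9483) / (91.0027 + 35.5236 + 33.0310) = 342.9151 / 159.5574 = 2.14917

2.15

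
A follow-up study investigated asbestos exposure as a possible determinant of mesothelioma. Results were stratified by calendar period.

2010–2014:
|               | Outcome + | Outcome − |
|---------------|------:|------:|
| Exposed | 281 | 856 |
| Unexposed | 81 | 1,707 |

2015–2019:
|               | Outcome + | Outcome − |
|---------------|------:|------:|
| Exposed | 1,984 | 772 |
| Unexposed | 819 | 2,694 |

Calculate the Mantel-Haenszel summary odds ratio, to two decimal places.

OR_MH = Σ(aᵢdᵢ/nᵢ) / Σ(bᵢcᵢ/nᵢ), where nᵢ is the stratum total.
Stratum 1 (2010–2014): n = 2925; a·d/n = 281·1707/2925 = 163.9887; b·c/n = 856·81/2925 = 23.7046
Stratum 2 (2015–2019): n = 6269; a·d/n = 1984·2694/6269 = 852.5915; b·c/n = 772·819/6269 = 100.8563
OR_MH = (163.9887 + 852.5915) / (23.7046 + 100.8563) = 1016.5802 / 124.5609 = 8.16131

8.16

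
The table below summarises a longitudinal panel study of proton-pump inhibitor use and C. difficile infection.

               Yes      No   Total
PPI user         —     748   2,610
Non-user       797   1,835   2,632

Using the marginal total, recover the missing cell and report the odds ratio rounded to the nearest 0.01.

5.73

The missing cell is in the exposed row: 2610 − 748 = 1862.
So a = 1862, b = 748, c = 797, d = 1835.
OR = (a·d)/(b·c) = (1862 × 1835) / (748 × 797) = 3416770 / 596156 = 5.73134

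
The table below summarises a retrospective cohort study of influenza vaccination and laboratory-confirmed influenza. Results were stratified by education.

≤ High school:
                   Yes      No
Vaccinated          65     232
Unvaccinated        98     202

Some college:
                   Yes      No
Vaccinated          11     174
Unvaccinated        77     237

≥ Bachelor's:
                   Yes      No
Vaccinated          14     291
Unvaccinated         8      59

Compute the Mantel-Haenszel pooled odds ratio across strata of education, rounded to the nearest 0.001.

0.414

OR_MH = Σ(aᵢdᵢ/nᵢ) / Σ(bᵢcᵢ/nᵢ), where nᵢ is the stratum total.
Stratum 1 (≤ High school): n = 597; a·d/n = 65·202/597 = 21.9933; b·c/n = 232·98/597 = 38.0838
Stratum 2 (Some college): n = 499; a·d/n = 11·237/499 = 5.2244; b·c/n = 174·77/499 = 26.8497
Stratum 3 (≥ Bachelor's): n = 372; a·d/n = 14·59/372 = 2.2204; b·c/n = 291·8/372 = 6.2581
OR_MH = (21.9933 + 5.2244 + 2.2204) / (38.0838 + 26.8497 + 6.2581) = 29.4382 / 71.1915 = 0.41351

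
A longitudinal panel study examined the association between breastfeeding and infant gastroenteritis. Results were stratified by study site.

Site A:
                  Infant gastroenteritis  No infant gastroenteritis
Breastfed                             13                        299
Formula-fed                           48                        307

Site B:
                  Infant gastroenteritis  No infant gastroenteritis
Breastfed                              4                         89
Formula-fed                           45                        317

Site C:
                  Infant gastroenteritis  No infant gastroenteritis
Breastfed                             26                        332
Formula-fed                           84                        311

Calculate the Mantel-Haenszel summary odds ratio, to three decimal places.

OR_MH = Σ(aᵢdᵢ/nᵢ) / Σ(bᵢcᵢ/nᵢ), where nᵢ is the stratum total.
Stratum 1 (Site A): n = 667; a·d/n = 13·307/667 = 5.9835; b·c/n = 299·48/667 = 21.5172
Stratum 2 (Site B): n = 455; a·d/n = 4·317/455 = 2.7868; b·c/n = 89·45/455 = 8.8022
Stratum 3 (Site C): n = 753; a·d/n = 26·311/753 = 10.7384; b·c/n = 332·84/753 = 37.0359
OR_MH = (5.9835 + 2.7868 + 10.7384) / (21.5172 + 8.8022 + 37.0359) = 19.5087 / 67.3553 = 0.28964

0.290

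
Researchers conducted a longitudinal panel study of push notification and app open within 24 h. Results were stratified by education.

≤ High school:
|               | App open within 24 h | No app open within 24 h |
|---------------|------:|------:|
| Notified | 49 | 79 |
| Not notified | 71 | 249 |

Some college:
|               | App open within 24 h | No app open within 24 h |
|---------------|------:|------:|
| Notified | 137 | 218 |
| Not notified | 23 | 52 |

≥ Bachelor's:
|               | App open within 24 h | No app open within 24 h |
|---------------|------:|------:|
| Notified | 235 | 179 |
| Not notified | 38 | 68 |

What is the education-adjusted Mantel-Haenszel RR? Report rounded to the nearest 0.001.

1.536

RR_MH = Σ(aᵢ·n₀ᵢ/nᵢ) / Σ(cᵢ·n₁ᵢ/nᵢ), with n₁ᵢ = aᵢ+bᵢ (exposed), n₀ᵢ = cᵢ+dᵢ (unexposed), nᵢ = n₁ᵢ+n₀ᵢ.
Stratum 1 (≤ High school): n₁ = 128, n₀ = 320, n = 448; a·n₀/n = 49·320/448 = 35.0000; c·n₁/n = 71·128/448 = 20.2857
Stratum 2 (Some college): n₁ = 355, n₀ = 75, n = 430; a·n₀/n = 137·75/430 = 23.8953; c·n₁/n = 23·355/430 = 18.9884
Stratum 3 (≥ Bachelor's): n₁ = 414, n₀ = 106, n = 520; a·n₀/n = 235·106/520 = 47.9038; c·n₁/n = 38·414/520 = 30.2538
RR_MH = (35.0000 + 23.8953 + 47.9038) / (20.2857 + 18.9884 + 30.2538) = 106.7992 / 69.5279 = 1.53606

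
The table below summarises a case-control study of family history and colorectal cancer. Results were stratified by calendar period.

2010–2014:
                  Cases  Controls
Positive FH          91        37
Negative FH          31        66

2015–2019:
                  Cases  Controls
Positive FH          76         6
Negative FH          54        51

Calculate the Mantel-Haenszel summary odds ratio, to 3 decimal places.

6.943

OR_MH = Σ(aᵢdᵢ/nᵢ) / Σ(bᵢcᵢ/nᵢ), where nᵢ is the stratum total.
Stratum 1 (2010–2014): n = 225; a·d/n = 91·66/225 = 26.6933; b·c/n = 37·31/225 = 5.0978
Stratum 2 (2015–2019): n = 187; a·d/n = 76·51/187 = 20.7273; b·c/n = 6·54/187 = 1.7326
OR_MH = (26.6933 + 20.7273) / (5.0978 + 1.7326) = 47.4206 / 6.8304 = 6.94258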